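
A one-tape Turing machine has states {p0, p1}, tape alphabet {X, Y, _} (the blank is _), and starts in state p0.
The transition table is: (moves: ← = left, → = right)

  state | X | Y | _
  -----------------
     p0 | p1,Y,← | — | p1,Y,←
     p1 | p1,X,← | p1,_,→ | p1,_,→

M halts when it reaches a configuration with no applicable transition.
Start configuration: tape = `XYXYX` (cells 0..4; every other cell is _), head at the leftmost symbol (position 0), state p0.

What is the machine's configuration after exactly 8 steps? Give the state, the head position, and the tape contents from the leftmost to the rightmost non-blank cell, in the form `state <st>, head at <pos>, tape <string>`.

p0 | _[X]YXYX   read X → write Y, move ←, go to p1
p1 | [_]YYXYX   read _ → write _, move →, go to p1
p1 | _[Y]YXYX   read Y → write _, move →, go to p1
p1 | __[Y]XYX   read Y → write _, move →, go to p1
p1 | ___[X]YX   read X → write X, move ←, go to p1
p1 | __[_]XYX   read _ → write _, move →, go to p1
p1 | ___[X]YX   read X → write X, move ←, go to p1
p1 | __[_]XYX   read _ → write _, move →, go to p1
p1 | ___[X]YX
After 8 steps: state p1, head at 2, tape XYX.

state p1, head at 2, tape XYX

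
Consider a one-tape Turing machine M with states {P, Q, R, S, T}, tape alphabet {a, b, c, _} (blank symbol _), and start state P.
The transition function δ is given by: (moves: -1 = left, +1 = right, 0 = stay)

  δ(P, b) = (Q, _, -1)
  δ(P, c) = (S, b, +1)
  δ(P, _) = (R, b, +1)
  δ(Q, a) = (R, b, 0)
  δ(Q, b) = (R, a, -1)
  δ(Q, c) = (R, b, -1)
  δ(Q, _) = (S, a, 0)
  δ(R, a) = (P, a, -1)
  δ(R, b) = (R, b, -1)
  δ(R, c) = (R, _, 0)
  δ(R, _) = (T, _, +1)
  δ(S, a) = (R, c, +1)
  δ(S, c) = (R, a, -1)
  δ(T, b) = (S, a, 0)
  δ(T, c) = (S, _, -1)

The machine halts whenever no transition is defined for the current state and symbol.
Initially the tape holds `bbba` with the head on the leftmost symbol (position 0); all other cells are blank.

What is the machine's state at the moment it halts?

P | _[b]bba__   read b → write _, move -1, go to Q
Q | [_]_bba__   read _ → write a, move 0, go to S
S | [a]_bba__   read a → write c, move +1, go to R
R | c[_]bba__   read _ → write _, move +1, go to T
T | c_[b]ba__   read b → write a, move 0, go to S
S | c_[a]ba__   read a → write c, move +1, go to R
R | c_c[b]a__   read b → write b, move -1, go to R
R | c_[c]ba__   read c → write _, move 0, go to R
R | c_[_]ba__   read _ → write _, move +1, go to T
T | c__[b]a__   read b → write a, move 0, go to S
S | c__[a]a__   read a → write c, move +1, go to R
R | c__c[a]__   read a → write a, move -1, go to P
P | c__[c]a__   read c → write b, move +1, go to S
S | c__b[a]__   read a → write c, move +1, go to R
R | c__bc[_]_   read _ → write _, move +1, go to T
T | c__bc_[_]
No transition is defined for (T, _); M halts in state T.

T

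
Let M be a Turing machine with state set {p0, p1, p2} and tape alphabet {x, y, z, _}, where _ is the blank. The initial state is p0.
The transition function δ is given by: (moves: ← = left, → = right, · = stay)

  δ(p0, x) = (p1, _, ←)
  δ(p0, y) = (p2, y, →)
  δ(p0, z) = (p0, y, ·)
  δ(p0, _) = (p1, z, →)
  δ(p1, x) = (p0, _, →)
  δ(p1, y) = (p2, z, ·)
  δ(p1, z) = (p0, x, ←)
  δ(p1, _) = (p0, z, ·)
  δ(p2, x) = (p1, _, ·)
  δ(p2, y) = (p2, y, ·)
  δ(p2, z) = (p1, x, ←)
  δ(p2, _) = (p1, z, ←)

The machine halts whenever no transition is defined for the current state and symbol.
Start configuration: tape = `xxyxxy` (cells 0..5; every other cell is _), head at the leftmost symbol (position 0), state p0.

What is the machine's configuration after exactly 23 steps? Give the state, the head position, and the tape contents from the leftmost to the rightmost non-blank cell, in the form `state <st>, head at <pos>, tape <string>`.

state p1, head at -2, tape y_xxxyxxy

p0 | ___[x]xyxxy   read x → write _, move ←, go to p1
p1 | __[_]_xyxxy   read _ → write z, move ·, go to p0
p0 | __[z]_xyxxy   read z → write y, move ·, go to p0
p0 | __[y]_xyxxy   read y → write y, move →, go to p2
p2 | __y[_]xyxxy   read _ → write z, move ←, go to p1
p1 | __[y]zxyxxy   read y → write z, move ·, go to p2
p2 | __[z]zxyxxy   read z → write x, move ←, go to p1
p1 | _[_]xzxyxxy   read _ → write z, move ·, go to p0
p0 | _[z]xzxyxxy   read z → write y, move ·, go to p0
p0 | _[y]xzxyxxy   read y → write y, move →, go to p2
p2 | _y[x]zxyxxy   read x → write _, move ·, go to p1
p1 | _y[_]zxyxxy   read _ → write z, move ·, go to p0
p0 | _y[z]zxyxxy   read z → write y, move ·, go to p0
p0 | _y[y]zxyxxy   read y → write y, move →, go to p2
p2 | _yy[z]xyxxy   read z → write x, move ←, go to p1
p1 | _y[y]xxyxxy   read y → write z, move ·, go to p2
p2 | _y[z]xxyxxy   read z → write x, move ←, go to p1
p1 | _[y]xxxyxxy   read y → write z, move ·, go to p2
p2 | _[z]xxxyxxy   read z → write x, move ←, go to p1
p1 | [_]xxxxyxxy   read _ → write z, move ·, go to p0
p0 | [z]xxxxyxxy   read z → write y, move ·, go to p0
p0 | [y]xxxxyxxy   read y → write y, move →, go to p2
p2 | y[x]xxxyxxy   read x → write _, move ·, go to p1
p1 | y[_]xxxyxxy
After 23 steps: state p1, head at -2, tape y_xxxyxxy.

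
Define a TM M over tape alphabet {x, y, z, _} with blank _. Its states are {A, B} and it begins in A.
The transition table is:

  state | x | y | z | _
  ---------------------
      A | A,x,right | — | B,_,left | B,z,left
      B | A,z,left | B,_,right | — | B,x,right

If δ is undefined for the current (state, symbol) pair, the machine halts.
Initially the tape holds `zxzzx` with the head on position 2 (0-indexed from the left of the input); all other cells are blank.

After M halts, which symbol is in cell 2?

state=A head=2 tape=_zx[z]zx   (A,z)→(B,_,left)
state=B head=1 tape=_z[x]_zx   (B,x)→(A,z,left)
state=A head=0 tape=_[z]z_zx   (A,z)→(B,_,left)
state=B head=-1 tape=[_]_z_zx   (B,_)→(B,x,right)
state=B head=0 tape=x[_]z_zx   (B,_)→(B,x,right)
state=B head=1 tape=xx[z]_zx
Cell 2 holds _ when M halts.

_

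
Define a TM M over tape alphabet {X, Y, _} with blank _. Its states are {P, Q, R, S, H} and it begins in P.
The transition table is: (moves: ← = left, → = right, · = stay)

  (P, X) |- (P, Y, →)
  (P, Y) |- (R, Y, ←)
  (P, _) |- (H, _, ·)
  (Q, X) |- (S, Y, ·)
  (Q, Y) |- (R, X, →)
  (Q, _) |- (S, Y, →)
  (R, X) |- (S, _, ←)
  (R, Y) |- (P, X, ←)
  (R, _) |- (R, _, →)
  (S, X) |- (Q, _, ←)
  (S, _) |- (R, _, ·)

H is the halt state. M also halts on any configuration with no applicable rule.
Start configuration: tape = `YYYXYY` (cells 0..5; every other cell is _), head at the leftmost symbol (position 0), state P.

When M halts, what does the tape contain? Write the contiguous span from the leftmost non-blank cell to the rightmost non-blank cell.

XYYXYY

P | _[Y]YYXYY   read Y → write Y, move ←, go to R
R | [_]YYYXYY   read _ → write _, move →, go to R
R | _[Y]YYXYY   read Y → write X, move ←, go to P
P | [_]XYYXYY   read _ → write _, move ·, go to H
H | [_]XYYXYY
The non-blank tape span at halt is XYYXYY.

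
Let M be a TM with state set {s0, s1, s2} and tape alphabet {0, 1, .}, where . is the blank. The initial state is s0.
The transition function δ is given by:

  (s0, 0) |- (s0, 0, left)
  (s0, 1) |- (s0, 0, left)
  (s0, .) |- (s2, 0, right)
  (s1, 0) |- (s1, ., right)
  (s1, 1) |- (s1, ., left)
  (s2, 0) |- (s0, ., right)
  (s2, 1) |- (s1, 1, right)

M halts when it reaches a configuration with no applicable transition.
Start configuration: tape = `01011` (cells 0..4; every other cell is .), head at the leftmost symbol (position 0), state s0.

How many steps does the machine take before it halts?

16

state=s0 head=0 tape=.[0]1011..   (s0,0)→(s0,0,left)
state=s0 head=-1 tape=[.]01011..   (s0,.)→(s2,0,right)
state=s2 head=0 tape=0[0]1011..   (s2,0)→(s0,.,right)
state=s0 head=1 tape=0.[1]011..   (s0,1)→(s0,0,left)
state=s0 head=0 tape=0[.]0011..   (s0,.)→(s2,0,right)
state=s2 head=1 tape=00[0]011..   (s2,0)→(s0,.,right)
state=s0 head=2 tape=00.[0]11..   (s0,0)→(s0,0,left)
state=s0 head=1 tape=00[.]011..   (s0,.)→(s2,0,right)
state=s2 head=2 tape=000[0]11..   (s2,0)→(s0,.,right)
state=s0 head=3 tape=000.[1]1..   (s0,1)→(s0,0,left)
state=s0 head=2 tape=000[.]01..   (s0,.)→(s2,0,right)
state=s2 head=3 tape=0000[0]1..   (s2,0)→(s0,.,right)
state=s0 head=4 tape=0000.[1]..   (s0,1)→(s0,0,left)
state=s0 head=3 tape=0000[.]0..   (s0,.)→(s2,0,right)
state=s2 head=4 tape=00000[0]..   (s2,0)→(s0,.,right)
state=s0 head=5 tape=00000.[.].   (s0,.)→(s2,0,right)
state=s2 head=6 tape=00000.0[.]
M halts after 16 transitions.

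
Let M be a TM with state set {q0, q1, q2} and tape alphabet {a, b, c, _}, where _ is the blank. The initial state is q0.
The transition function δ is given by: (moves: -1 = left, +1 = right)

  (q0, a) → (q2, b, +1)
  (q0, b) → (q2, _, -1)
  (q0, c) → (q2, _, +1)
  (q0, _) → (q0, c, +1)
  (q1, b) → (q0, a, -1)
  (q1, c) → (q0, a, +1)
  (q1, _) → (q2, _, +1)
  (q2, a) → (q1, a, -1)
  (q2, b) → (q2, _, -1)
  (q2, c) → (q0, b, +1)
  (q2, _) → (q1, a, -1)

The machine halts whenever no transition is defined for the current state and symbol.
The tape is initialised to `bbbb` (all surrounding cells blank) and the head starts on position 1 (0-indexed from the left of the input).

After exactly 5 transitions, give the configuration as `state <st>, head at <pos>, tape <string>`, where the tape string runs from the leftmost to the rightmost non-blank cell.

q0 | __b[b]bb   read b → write _, move -1, go to q2
q2 | __[b]_bb   read b → write _, move -1, go to q2
q2 | _[_]__bb   read _ → write a, move -1, go to q1
q1 | [_]a__bb   read _ → write _, move +1, go to q2
q2 | _[a]__bb   read a → write a, move -1, go to q1
q1 | [_]a__bb
After 5 steps: state q1, head at -2, tape a__bb.

state q1, head at -2, tape a__bb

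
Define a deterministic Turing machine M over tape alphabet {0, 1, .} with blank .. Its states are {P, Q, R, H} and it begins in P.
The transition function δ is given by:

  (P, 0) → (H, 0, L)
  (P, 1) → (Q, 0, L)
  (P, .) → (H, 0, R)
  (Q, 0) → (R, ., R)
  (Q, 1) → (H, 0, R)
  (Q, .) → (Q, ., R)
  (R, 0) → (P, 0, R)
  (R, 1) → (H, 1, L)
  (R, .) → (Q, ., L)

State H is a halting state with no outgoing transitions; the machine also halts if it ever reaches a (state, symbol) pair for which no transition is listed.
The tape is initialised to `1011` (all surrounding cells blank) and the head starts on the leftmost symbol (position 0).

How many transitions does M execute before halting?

11

state=P head=0 tape=.[1]011..   (P,1)→(Q,0,L)
state=Q head=-1 tape=[.]0011..   (Q,.)→(Q,.,R)
state=Q head=0 tape=.[0]011..   (Q,0)→(R,.,R)
state=R head=1 tape=..[0]11..   (R,0)→(P,0,R)
state=P head=2 tape=..0[1]1..   (P,1)→(Q,0,L)
state=Q head=1 tape=..[0]01..   (Q,0)→(R,.,R)
state=R head=2 tape=...[0]1..   (R,0)→(P,0,R)
state=P head=3 tape=...0[1]..   (P,1)→(Q,0,L)
state=Q head=2 tape=...[0]0..   (Q,0)→(R,.,R)
state=R head=3 tape=....[0]..   (R,0)→(P,0,R)
state=P head=4 tape=....0[.].   (P,.)→(H,0,R)
state=H head=5 tape=....00[.]
M halts after 11 transitions.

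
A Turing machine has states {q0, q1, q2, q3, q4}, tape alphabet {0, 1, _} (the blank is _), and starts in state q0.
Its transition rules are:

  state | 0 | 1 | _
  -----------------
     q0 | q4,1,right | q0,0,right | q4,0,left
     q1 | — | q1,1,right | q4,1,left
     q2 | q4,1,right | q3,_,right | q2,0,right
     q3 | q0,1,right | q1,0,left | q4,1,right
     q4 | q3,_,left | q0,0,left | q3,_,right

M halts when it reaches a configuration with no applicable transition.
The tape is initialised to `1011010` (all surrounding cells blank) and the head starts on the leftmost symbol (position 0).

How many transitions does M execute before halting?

10

q0 | [1]011010   read 1 → write 0, move right, go to q0
q0 | 0[0]11010   read 0 → write 1, move right, go to q4
q4 | 01[1]1010   read 1 → write 0, move left, go to q0
q0 | 0[1]01010   read 1 → write 0, move right, go to q0
q0 | 00[0]1010   read 0 → write 1, move right, go to q4
q4 | 001[1]010   read 1 → write 0, move left, go to q0
q0 | 00[1]0010   read 1 → write 0, move right, go to q0
q0 | 000[0]010   read 0 → write 1, move right, go to q4
q4 | 0001[0]10   read 0 → write _, move left, go to q3
q3 | 000[1]_10   read 1 → write 0, move left, go to q1
q1 | 00[0]0_10
M halts after 10 transitions.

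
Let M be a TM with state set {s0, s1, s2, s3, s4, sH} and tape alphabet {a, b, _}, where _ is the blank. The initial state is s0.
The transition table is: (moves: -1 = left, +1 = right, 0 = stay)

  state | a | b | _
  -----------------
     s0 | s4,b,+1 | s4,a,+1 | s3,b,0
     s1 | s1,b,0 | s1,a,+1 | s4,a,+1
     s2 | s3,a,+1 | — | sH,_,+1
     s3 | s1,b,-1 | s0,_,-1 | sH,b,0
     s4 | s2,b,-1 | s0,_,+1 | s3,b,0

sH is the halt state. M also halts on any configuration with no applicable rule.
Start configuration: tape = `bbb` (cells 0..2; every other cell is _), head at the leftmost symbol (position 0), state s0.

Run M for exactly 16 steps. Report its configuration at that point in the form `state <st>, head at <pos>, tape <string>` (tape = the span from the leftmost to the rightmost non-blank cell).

state s3, head at 3, tape a_ab

s0 | [b]bb_   read b → write a, move +1, go to s4
s4 | a[b]b_   read b → write _, move +1, go to s0
s0 | a_[b]_   read b → write a, move +1, go to s4
s4 | a_a[_]   read _ → write b, move 0, go to s3
s3 | a_a[b]   read b → write _, move -1, go to s0
s0 | a_[a]_   read a → write b, move +1, go to s4
s4 | a_b[_]   read _ → write b, move 0, go to s3
s3 | a_b[b]   read b → write _, move -1, go to s0
s0 | a_[b]_   read b → write a, move +1, go to s4
s4 | a_a[_]   read _ → write b, move 0, go to s3
s3 | a_a[b]   read b → write _, move -1, go to s0
s0 | a_[a]_   read a → write b, move +1, go to s4
s4 | a_b[_]   read _ → write b, move 0, go to s3
s3 | a_b[b]   read b → write _, move -1, go to s0
s0 | a_[b]_   read b → write a, move +1, go to s4
s4 | a_a[_]   read _ → write b, move 0, go to s3
s3 | a_a[b]
After 16 steps: state s3, head at 3, tape a_ab.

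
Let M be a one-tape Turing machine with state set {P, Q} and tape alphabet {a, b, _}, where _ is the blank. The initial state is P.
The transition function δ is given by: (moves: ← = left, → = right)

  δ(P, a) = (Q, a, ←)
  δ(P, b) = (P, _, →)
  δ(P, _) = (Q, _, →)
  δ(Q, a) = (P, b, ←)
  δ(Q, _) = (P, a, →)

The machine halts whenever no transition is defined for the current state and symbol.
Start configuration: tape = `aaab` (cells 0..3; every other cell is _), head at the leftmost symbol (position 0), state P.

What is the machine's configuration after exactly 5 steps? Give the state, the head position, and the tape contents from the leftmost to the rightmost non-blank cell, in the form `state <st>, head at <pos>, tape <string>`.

state Q, head at -1, tape baaab

state=P head=0 tape=__[a]aab   (P,a)→(Q,a,←)
state=Q head=-1 tape=_[_]aaab   (Q,_)→(P,a,→)
state=P head=0 tape=_a[a]aab   (P,a)→(Q,a,←)
state=Q head=-1 tape=_[a]aaab   (Q,a)→(P,b,←)
state=P head=-2 tape=[_]baaab   (P,_)→(Q,_,→)
state=Q head=-1 tape=_[b]aaab
After 5 steps: state Q, head at -1, tape baaab.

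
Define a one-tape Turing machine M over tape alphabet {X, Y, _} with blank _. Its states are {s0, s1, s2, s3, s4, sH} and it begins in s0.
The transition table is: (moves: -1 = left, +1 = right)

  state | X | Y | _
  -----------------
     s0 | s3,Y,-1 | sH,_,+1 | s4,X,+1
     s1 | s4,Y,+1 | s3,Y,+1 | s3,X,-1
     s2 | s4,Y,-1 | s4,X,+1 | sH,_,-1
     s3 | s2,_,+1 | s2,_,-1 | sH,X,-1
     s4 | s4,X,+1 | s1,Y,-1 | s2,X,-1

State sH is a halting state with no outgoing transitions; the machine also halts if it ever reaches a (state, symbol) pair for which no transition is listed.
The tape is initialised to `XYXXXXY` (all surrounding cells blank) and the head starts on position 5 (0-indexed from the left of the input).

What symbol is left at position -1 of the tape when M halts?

X

s0 | ___XYXXX[X]Y   read X → write Y, move -1, go to s3
s3 | ___XYXX[X]YY   read X → write _, move +1, go to s2
s2 | ___XYXX_[Y]Y   read Y → write X, move +1, go to s4
s4 | ___XYXX_X[Y]   read Y → write Y, move -1, go to s1
s1 | ___XYXX_[X]Y   read X → write Y, move +1, go to s4
s4 | ___XYXX_Y[Y]   read Y → write Y, move -1, go to s1
s1 | ___XYXX_[Y]Y   read Y → write Y, move +1, go to s3
s3 | ___XYXX_Y[Y]   read Y → write _, move -1, go to s2
s2 | ___XYXX_[Y]_   read Y → write X, move +1, go to s4
s4 | ___XYXX_X[_]   read _ → write X, move -1, go to s2
s2 | ___XYXX_[X]X   read X → write Y, move -1, go to s4
s4 | ___XYXX[_]YX   read _ → write X, move -1, go to s2
s2 | ___XYX[X]XYX   read X → write Y, move -1, go to s4
s4 | ___XY[X]YXYX   read X → write X, move +1, go to s4
s4 | ___XYX[Y]XYX   read Y → write Y, move -1, go to s1
s1 | ___XY[X]YXYX   read X → write Y, move +1, go to s4
s4 | ___XYY[Y]XYX   read Y → write Y, move -1, go to s1
s1 | ___XY[Y]YXYX   read Y → write Y, move +1, go to s3
s3 | ___XYY[Y]XYX   read Y → write _, move -1, go to s2
s2 | ___XY[Y]_XYX   read Y → write X, move +1, go to s4
s4 | ___XYX[_]XYX   read _ → write X, move -1, go to s2
s2 | ___XY[X]XXYX   read X → write Y, move -1, go to s4
s4 | ___X[Y]YXXYX   read Y → write Y, move -1, go to s1
s1 | ___[X]YYXXYX   read X → write Y, move +1, go to s4
s4 | ___Y[Y]YXXYX   read Y → write Y, move -1, go to s1
s1 | ___[Y]YYXXYX   read Y → write Y, move +1, go to s3
s3 | ___Y[Y]YXXYX   read Y → write _, move -1, go to s2
s2 | ___[Y]_YXXYX   read Y → write X, move +1, go to s4
s4 | ___X[_]YXXYX   read _ → write X, move -1, go to s2
s2 | ___[X]XYXXYX   read X → write Y, move -1, go to s4
s4 | __[_]YXYXXYX   read _ → write X, move -1, go to s2
s2 | _[_]XYXYXXYX   read _ → write _, move -1, go to sH
sH | [_]_XYXYXXYX
Cell -1 holds X when M halts.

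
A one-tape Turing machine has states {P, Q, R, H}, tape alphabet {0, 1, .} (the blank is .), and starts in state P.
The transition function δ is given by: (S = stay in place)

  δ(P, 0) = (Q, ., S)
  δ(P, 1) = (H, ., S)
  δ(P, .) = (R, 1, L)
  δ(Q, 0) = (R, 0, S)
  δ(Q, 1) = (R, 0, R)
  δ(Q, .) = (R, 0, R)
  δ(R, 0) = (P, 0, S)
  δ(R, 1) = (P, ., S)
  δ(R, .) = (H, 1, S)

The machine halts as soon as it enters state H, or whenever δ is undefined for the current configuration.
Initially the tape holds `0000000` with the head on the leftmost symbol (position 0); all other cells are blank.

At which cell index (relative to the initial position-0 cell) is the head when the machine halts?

state=P head=0 tape=[0]000000.   (P,0)→(Q,.,S)
state=Q head=0 tape=[.]000000.   (Q,.)→(R,0,R)
state=R head=1 tape=0[0]00000.   (R,0)→(P,0,S)
state=P head=1 tape=0[0]00000.   (P,0)→(Q,.,S)
state=Q head=1 tape=0[.]00000.   (Q,.)→(R,0,R)
state=R head=2 tape=00[0]0000.   (R,0)→(P,0,S)
state=P head=2 tape=00[0]0000.   (P,0)→(Q,.,S)
state=Q head=2 tape=00[.]0000.   (Q,.)→(R,0,R)
state=R head=3 tape=000[0]000.   (R,0)→(P,0,S)
state=P head=3 tape=000[0]000.   (P,0)→(Q,.,S)
state=Q head=3 tape=000[.]000.   (Q,.)→(R,0,R)
state=R head=4 tape=0000[0]00.   (R,0)→(P,0,S)
state=P head=4 tape=0000[0]00.   (P,0)→(Q,.,S)
state=Q head=4 tape=0000[.]00.   (Q,.)→(R,0,R)
state=R head=5 tape=00000[0]0.   (R,0)→(P,0,S)
state=P head=5 tape=00000[0]0.   (P,0)→(Q,.,S)
state=Q head=5 tape=00000[.]0.   (Q,.)→(R,0,R)
state=R head=6 tape=000000[0].   (R,0)→(P,0,S)
state=P head=6 tape=000000[0].   (P,0)→(Q,.,S)
state=Q head=6 tape=000000[.].   (Q,.)→(R,0,R)
state=R head=7 tape=0000000[.]   (R,.)→(H,1,S)
state=H head=7 tape=0000000[1]
At halt the head is at cell 7.

7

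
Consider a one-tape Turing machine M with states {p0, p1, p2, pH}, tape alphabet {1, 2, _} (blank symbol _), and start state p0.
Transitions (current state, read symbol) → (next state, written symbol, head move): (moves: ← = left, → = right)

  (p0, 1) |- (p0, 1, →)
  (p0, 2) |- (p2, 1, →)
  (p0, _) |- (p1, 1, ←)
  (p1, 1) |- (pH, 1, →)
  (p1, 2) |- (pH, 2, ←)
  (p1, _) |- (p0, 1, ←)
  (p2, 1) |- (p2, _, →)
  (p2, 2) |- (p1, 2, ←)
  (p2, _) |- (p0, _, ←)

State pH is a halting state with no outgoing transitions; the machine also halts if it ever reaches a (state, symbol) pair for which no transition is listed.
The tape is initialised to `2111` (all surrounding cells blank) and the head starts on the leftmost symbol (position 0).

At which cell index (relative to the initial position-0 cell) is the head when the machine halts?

1

p0 | [2]111_   read 2 → write 1, move →, go to p2
p2 | 1[1]11_   read 1 → write _, move →, go to p2
p2 | 1_[1]1_   read 1 → write _, move →, go to p2
p2 | 1__[1]_   read 1 → write _, move →, go to p2
p2 | 1___[_]   read _ → write _, move ←, go to p0
p0 | 1__[_]_   read _ → write 1, move ←, go to p1
p1 | 1_[_]1_   read _ → write 1, move ←, go to p0
p0 | 1[_]11_   read _ → write 1, move ←, go to p1
p1 | [1]111_   read 1 → write 1, move →, go to pH
pH | 1[1]11_
At halt the head is at cell 1.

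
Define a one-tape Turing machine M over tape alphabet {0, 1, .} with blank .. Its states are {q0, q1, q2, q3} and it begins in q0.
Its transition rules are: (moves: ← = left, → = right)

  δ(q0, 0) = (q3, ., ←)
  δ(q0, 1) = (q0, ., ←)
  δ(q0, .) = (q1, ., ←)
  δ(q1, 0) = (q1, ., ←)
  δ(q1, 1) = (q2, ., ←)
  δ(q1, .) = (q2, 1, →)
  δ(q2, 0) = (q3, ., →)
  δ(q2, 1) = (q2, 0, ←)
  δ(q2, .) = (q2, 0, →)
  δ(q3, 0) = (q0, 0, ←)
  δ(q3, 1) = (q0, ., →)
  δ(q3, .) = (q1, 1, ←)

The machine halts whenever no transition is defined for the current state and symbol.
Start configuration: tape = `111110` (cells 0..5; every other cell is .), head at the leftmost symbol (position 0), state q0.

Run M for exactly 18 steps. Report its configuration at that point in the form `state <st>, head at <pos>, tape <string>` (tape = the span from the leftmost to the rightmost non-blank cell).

state=q0 head=0 tape=...[1]11110   (q0,1)→(q0,.,←)
state=q0 head=-1 tape=..[.].11110   (q0,.)→(q1,.,←)
state=q1 head=-2 tape=.[.]..11110   (q1,.)→(q2,1,→)
state=q2 head=-1 tape=.1[.].11110   (q2,.)→(q2,0,→)
state=q2 head=0 tape=.10[.]11110   (q2,.)→(q2,0,→)
state=q2 head=1 tape=.100[1]1110   (q2,1)→(q2,0,←)
state=q2 head=0 tape=.10[0]01110   (q2,0)→(q3,.,→)
state=q3 head=1 tape=.10.[0]1110   (q3,0)→(q0,0,←)
state=q0 head=0 tape=.10[.]01110   (q0,.)→(q1,.,←)
state=q1 head=-1 tape=.1[0].01110   (q1,0)→(q1,.,←)
state=q1 head=-2 tape=.[1]..01110   (q1,1)→(q2,.,←)
state=q2 head=-3 tape=[.]...01110   (q2,.)→(q2,0,→)
state=q2 head=-2 tape=0[.]..01110   (q2,.)→(q2,0,→)
state=q2 head=-1 tape=00[.].01110   (q2,.)→(q2,0,→)
state=q2 head=0 tape=000[.]01110   (q2,.)→(q2,0,→)
state=q2 head=1 tape=0000[0]1110   (q2,0)→(q3,.,→)
state=q3 head=2 tape=0000.[1]110   (q3,1)→(q0,.,→)
state=q0 head=3 tape=0000..[1]10   (q0,1)→(q0,.,←)
state=q0 head=2 tape=0000.[.].10
After 18 steps: state q0, head at 2, tape 0000...10.

state q0, head at 2, tape 0000...10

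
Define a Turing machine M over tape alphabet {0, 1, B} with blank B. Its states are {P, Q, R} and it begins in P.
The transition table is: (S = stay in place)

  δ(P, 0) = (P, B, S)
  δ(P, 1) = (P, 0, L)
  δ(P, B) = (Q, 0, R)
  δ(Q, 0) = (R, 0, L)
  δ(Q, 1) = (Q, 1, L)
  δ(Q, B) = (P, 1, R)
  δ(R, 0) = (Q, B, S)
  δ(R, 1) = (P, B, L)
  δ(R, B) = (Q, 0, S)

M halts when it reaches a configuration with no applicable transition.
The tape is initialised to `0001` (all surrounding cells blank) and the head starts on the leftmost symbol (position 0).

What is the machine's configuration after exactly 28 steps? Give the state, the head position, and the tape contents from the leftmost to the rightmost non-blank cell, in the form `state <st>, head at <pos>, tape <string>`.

state P, head at 0, tape 10B01

P | B[0]001   read 0 → write B, move S, go to P
P | B[B]001   read B → write 0, move R, go to Q
Q | B0[0]01   read 0 → write 0, move L, go to R
R | B[0]001   read 0 → write B, move S, go to Q
Q | B[B]001   read B → write 1, move R, go to P
P | B1[0]01   read 0 → write B, move S, go to P
P | B1[B]01   read B → write 0, move R, go to Q
Q | B10[0]1   read 0 → write 0, move L, go to R
R | B1[0]01   read 0 → write B, move S, go to Q
Q | B1[B]01   read B → write 1, move R, go to P
P | B11[0]1   read 0 → write B, move S, go to P
P | B11[B]1   read B → write 0, move R, go to Q
Q | B110[1]   read 1 → write 1, move L, go to Q
Q | B11[0]1   read 0 → write 0, move L, go to R
R | B1[1]01   read 1 → write B, move L, go to P
P | B[1]B01   read 1 → write 0, move L, go to P
P | [B]0B01   read B → write 0, move R, go to Q
Q | 0[0]B01   read 0 → write 0, move L, go to R
R | [0]0B01   read 0 → write B, move S, go to Q
Q | [B]0B01   read B → write 1, move R, go to P
P | 1[0]B01   read 0 → write B, move S, go to P
P | 1[B]B01   read B → write 0, move R, go to Q
Q | 10[B]01   read B → write 1, move R, go to P
P | 101[0]1   read 0 → write B, move S, go to P
P | 101[B]1   read B → write 0, move R, go to Q
Q | 1010[1]   read 1 → write 1, move L, go to Q
Q | 101[0]1   read 0 → write 0, move L, go to R
R | 10[1]01   read 1 → write B, move L, go to P
P | 1[0]B01
After 28 steps: state P, head at 0, tape 10B01.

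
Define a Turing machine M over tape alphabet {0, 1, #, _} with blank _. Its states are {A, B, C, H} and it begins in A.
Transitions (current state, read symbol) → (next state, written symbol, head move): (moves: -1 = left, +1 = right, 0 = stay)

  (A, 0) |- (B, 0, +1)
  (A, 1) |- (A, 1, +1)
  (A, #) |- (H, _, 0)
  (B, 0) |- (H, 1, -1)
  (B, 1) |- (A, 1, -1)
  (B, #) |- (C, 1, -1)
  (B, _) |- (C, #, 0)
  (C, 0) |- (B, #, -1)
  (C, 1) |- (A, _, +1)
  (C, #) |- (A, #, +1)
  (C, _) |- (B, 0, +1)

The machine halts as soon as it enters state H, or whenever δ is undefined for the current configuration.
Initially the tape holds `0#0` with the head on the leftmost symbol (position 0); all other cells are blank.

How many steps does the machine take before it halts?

6

state=A head=0 tape=_[0]#0   (A,0)→(B,0,+1)
state=B head=1 tape=_0[#]0   (B,#)→(C,1,-1)
state=C head=0 tape=_[0]10   (C,0)→(B,#,-1)
state=B head=-1 tape=[_]#10   (B,_)→(C,#,0)
state=C head=-1 tape=[#]#10   (C,#)→(A,#,+1)
state=A head=0 tape=#[#]10   (A,#)→(H,_,0)
state=H head=0 tape=#[_]10
M halts after 6 transitions.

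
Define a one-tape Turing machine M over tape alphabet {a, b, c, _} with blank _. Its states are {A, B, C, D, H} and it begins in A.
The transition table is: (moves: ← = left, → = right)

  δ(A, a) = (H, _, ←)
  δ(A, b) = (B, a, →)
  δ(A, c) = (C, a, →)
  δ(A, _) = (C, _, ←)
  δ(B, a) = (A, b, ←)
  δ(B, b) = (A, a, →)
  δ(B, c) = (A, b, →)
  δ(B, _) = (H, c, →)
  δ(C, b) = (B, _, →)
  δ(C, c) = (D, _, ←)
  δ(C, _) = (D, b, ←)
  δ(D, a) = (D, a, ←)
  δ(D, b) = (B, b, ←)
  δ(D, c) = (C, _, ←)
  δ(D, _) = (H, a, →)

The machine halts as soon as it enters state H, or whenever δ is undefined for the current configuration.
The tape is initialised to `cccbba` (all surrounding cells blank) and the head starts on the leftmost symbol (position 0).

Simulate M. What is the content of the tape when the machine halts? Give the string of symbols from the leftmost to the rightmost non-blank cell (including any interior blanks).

aa_cbba

state=A head=0 tape=_[c]ccbba   (A,c)→(C,a,→)
state=C head=1 tape=_a[c]cbba   (C,c)→(D,_,←)
state=D head=0 tape=_[a]_cbba   (D,a)→(D,a,←)
state=D head=-1 tape=[_]a_cbba   (D,_)→(H,a,→)
state=H head=0 tape=a[a]_cbba
The non-blank tape span at halt is aa_cbba.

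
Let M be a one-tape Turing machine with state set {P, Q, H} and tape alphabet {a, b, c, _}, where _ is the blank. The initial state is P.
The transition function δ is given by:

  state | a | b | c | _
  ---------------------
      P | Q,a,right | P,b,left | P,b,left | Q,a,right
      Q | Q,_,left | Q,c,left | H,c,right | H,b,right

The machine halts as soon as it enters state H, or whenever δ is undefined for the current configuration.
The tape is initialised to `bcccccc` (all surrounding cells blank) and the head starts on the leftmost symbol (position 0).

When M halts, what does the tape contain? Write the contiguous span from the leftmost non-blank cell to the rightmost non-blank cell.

state=P head=0 tape=__[b]cccccc   (P,b)→(P,b,left)
state=P head=-1 tape=_[_]bcccccc   (P,_)→(Q,a,right)
state=Q head=0 tape=_a[b]cccccc   (Q,b)→(Q,c,left)
state=Q head=-1 tape=_[a]ccccccc   (Q,a)→(Q,_,left)
state=Q head=-2 tape=[_]_ccccccc   (Q,_)→(H,b,right)
state=H head=-1 tape=b[_]ccccccc
The non-blank tape span at halt is b_ccccccc.

b_ccccccc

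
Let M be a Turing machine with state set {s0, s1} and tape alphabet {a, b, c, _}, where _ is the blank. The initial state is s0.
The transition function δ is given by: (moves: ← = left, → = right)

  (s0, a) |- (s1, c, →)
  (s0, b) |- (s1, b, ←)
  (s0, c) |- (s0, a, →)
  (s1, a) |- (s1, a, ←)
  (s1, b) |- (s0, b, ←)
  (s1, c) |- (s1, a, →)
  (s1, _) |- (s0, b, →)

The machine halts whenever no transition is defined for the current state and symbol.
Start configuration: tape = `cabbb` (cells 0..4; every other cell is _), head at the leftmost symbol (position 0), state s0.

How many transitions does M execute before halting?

s0 | __[c]abbb   read c → write a, move →, go to s0
s0 | __a[a]bbb   read a → write c, move →, go to s1
s1 | __ac[b]bb   read b → write b, move ←, go to s0
s0 | __a[c]bbb   read c → write a, move →, go to s0
s0 | __aa[b]bb   read b → write b, move ←, go to s1
s1 | __a[a]bbb   read a → write a, move ←, go to s1
s1 | __[a]abbb   read a → write a, move ←, go to s1
s1 | _[_]aabbb   read _ → write b, move →, go to s0
s0 | _b[a]abbb   read a → write c, move →, go to s1
s1 | _bc[a]bbb   read a → write a, move ←, go to s1
s1 | _b[c]abbb   read c → write a, move →, go to s1
s1 | _ba[a]bbb   read a → write a, move ←, go to s1
s1 | _b[a]abbb   read a → write a, move ←, go to s1
s1 | _[b]aabbb   read b → write b, move ←, go to s0
s0 | [_]baabbb
M halts after 14 transitions.

14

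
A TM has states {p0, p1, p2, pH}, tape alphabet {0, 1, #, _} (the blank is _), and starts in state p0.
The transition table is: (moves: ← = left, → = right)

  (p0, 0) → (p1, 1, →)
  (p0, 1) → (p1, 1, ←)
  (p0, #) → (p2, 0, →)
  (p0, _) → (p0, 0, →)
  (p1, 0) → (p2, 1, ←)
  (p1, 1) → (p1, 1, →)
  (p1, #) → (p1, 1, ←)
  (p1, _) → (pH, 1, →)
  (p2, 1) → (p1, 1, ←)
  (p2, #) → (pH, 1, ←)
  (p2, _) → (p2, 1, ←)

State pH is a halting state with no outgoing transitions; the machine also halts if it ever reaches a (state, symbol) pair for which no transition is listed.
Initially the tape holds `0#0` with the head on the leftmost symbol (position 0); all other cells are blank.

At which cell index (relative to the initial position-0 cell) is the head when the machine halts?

4

state=p0 head=0 tape=[0]#0__   (p0,0)→(p1,1,→)
state=p1 head=1 tape=1[#]0__   (p1,#)→(p1,1,←)
state=p1 head=0 tape=[1]10__   (p1,1)→(p1,1,→)
state=p1 head=1 tape=1[1]0__   (p1,1)→(p1,1,→)
state=p1 head=2 tape=11[0]__   (p1,0)→(p2,1,←)
state=p2 head=1 tape=1[1]1__   (p2,1)→(p1,1,←)
state=p1 head=0 tape=[1]11__   (p1,1)→(p1,1,→)
state=p1 head=1 tape=1[1]1__   (p1,1)→(p1,1,→)
state=p1 head=2 tape=11[1]__   (p1,1)→(p1,1,→)
state=p1 head=3 tape=111[_]_   (p1,_)→(pH,1,→)
state=pH head=4 tape=1111[_]
At halt the head is at cell 4.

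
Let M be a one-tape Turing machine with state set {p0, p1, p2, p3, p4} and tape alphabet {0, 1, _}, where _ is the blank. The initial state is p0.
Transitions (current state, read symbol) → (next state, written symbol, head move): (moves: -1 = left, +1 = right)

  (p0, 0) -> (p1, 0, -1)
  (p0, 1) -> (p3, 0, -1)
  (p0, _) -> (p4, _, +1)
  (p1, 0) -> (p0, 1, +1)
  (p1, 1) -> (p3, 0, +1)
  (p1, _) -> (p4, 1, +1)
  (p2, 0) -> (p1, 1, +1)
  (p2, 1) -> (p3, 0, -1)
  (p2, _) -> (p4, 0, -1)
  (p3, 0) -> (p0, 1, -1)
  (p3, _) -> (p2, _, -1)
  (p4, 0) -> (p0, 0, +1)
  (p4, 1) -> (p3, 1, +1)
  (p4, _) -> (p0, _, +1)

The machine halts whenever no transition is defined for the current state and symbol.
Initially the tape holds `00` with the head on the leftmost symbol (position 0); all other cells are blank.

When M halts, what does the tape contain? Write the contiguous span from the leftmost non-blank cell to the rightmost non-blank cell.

1101001

state=p0 head=0 tape=_____[0]0   (p0,0)→(p1,0,-1)
state=p1 head=-1 tape=____[_]00   (p1,_)→(p4,1,+1)
state=p4 head=0 tape=____1[0]0   (p4,0)→(p0,0,+1)
state=p0 head=1 tape=____10[0]   (p0,0)→(p1,0,-1)
state=p1 head=0 tape=____1[0]0   (p1,0)→(p0,1,+1)
state=p0 head=1 tape=____11[0]   (p0,0)→(p1,0,-1)
state=p1 head=0 tape=____1[1]0   (p1,1)→(p3,0,+1)
state=p3 head=1 tape=____10[0]   (p3,0)→(p0,1,-1)
state=p0 head=0 tape=____1[0]1   (p0,0)→(p1,0,-1)
state=p1 head=-1 tape=____[1]01   (p1,1)→(p3,0,+1)
state=p3 head=0 tape=____0[0]1   (p3,0)→(p0,1,-1)
state=p0 head=-1 tape=____[0]11   (p0,0)→(p1,0,-1)
state=p1 head=-2 tape=___[_]011   (p1,_)→(p4,1,+1)
state=p4 head=-1 tape=___1[0]11   (p4,0)→(p0,0,+1)
state=p0 head=0 tape=___10[1]1   (p0,1)→(p3,0,-1)
state=p3 head=-1 tape=___1[0]01   (p3,0)→(p0,1,-1)
state=p0 head=-2 tape=___[1]101   (p0,1)→(p3,0,-1)
state=p3 head=-3 tape=__[_]0101   (p3,_)→(p2,_,-1)
state=p2 head=-4 tape=_[_]_0101   (p2,_)→(p4,0,-1)
state=p4 head=-5 tape=[_]0_0101   (p4,_)→(p0,_,+1)
state=p0 head=-4 tape=_[0]_0101   (p0,0)→(p1,0,-1)
state=p1 head=-5 tape=[_]0_0101   (p1,_)→(p4,1,+1)
state=p4 head=-4 tape=1[0]_0101   (p4,0)→(p0,0,+1)
state=p0 head=-3 tape=10[_]0101   (p0,_)→(p4,_,+1)
state=p4 head=-2 tape=10_[0]101   (p4,0)→(p0,0,+1)
state=p0 head=-1 tape=10_0[1]01   (p0,1)→(p3,0,-1)
state=p3 head=-2 tape=10_[0]001   (p3,0)→(p0,1,-1)
state=p0 head=-3 tape=10[_]1001   (p0,_)→(p4,_,+1)
state=p4 head=-2 tape=10_[1]001   (p4,1)→(p3,1,+1)
state=p3 head=-1 tape=10_1[0]01   (p3,0)→(p0,1,-1)
state=p0 head=-2 tape=10_[1]101   (p0,1)→(p3,0,-1)
state=p3 head=-3 tape=10[_]0101   (p3,_)→(p2,_,-1)
state=p2 head=-4 tape=1[0]_0101   (p2,0)→(p1,1,+1)
state=p1 head=-3 tape=11[_]0101   (p1,_)→(p4,1,+1)
state=p4 head=-2 tape=111[0]101   (p4,0)→(p0,0,+1)
state=p0 head=-1 tape=1110[1]01   (p0,1)→(p3,0,-1)
state=p3 head=-2 tape=111[0]001   (p3,0)→(p0,1,-1)
state=p0 head=-3 tape=11[1]1001   (p0,1)→(p3,0,-1)
state=p3 head=-4 tape=1[1]01001
The non-blank tape span at halt is 1101001.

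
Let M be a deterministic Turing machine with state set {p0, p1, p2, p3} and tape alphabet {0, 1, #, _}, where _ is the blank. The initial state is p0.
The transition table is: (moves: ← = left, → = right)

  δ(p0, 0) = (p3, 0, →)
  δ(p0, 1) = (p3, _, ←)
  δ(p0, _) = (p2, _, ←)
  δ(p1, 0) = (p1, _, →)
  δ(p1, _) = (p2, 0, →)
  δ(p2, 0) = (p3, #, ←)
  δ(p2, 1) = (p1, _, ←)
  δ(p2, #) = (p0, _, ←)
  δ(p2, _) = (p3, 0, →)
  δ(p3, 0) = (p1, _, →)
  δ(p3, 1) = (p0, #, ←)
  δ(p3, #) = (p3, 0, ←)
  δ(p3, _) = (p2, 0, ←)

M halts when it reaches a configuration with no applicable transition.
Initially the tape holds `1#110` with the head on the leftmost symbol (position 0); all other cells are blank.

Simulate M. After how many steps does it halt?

14

state=p0 head=0 tape=____[1]#110   (p0,1)→(p3,_,←)
state=p3 head=-1 tape=___[_]_#110   (p3,_)→(p2,0,←)
state=p2 head=-2 tape=__[_]0_#110   (p2,_)→(p3,0,→)
state=p3 head=-1 tape=__0[0]_#110   (p3,0)→(p1,_,→)
state=p1 head=0 tape=__0_[_]#110   (p1,_)→(p2,0,→)
state=p2 head=1 tape=__0_0[#]110   (p2,#)→(p0,_,←)
state=p0 head=0 tape=__0_[0]_110   (p0,0)→(p3,0,→)
state=p3 head=1 tape=__0_0[_]110   (p3,_)→(p2,0,←)
state=p2 head=0 tape=__0_[0]0110   (p2,0)→(p3,#,←)
state=p3 head=-1 tape=__0[_]#0110   (p3,_)→(p2,0,←)
state=p2 head=-2 tape=__[0]0#0110   (p2,0)→(p3,#,←)
state=p3 head=-3 tape=_[_]#0#0110   (p3,_)→(p2,0,←)
state=p2 head=-4 tape=[_]0#0#0110   (p2,_)→(p3,0,→)
state=p3 head=-3 tape=0[0]#0#0110   (p3,0)→(p1,_,→)
state=p1 head=-2 tape=0_[#]0#0110
M halts after 14 transitions.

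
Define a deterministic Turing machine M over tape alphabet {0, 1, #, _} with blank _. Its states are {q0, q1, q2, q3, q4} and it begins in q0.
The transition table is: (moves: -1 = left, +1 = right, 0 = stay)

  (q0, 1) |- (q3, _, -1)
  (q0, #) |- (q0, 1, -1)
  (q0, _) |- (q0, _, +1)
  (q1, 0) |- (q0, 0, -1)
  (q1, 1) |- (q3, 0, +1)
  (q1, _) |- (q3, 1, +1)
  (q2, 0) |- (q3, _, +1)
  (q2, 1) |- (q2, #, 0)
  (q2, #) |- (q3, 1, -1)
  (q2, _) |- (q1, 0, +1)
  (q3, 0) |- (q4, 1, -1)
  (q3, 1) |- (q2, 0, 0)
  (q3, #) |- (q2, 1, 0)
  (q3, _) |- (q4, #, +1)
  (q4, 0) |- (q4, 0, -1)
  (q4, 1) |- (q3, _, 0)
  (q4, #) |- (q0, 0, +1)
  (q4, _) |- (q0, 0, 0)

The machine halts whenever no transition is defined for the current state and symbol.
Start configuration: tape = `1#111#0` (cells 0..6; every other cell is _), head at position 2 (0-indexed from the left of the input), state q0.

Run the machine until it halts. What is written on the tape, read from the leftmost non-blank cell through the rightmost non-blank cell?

###00

state=q0 head=2 tape=1#[1]11#0   (q0,1)→(q3,_,-1)
state=q3 head=1 tape=1[#]_11#0   (q3,#)→(q2,1,0)
state=q2 head=1 tape=1[1]_11#0   (q2,1)→(q2,#,0)
state=q2 head=1 tape=1[#]_11#0   (q2,#)→(q3,1,-1)
state=q3 head=0 tape=[1]1_11#0   (q3,1)→(q2,0,0)
state=q2 head=0 tape=[0]1_11#0   (q2,0)→(q3,_,+1)
state=q3 head=1 tape=_[1]_11#0   (q3,1)→(q2,0,0)
state=q2 head=1 tape=_[0]_11#0   (q2,0)→(q3,_,+1)
state=q3 head=2 tape=__[_]11#0   (q3,_)→(q4,#,+1)
state=q4 head=3 tape=__#[1]1#0   (q4,1)→(q3,_,0)
state=q3 head=3 tape=__#[_]1#0   (q3,_)→(q4,#,+1)
state=q4 head=4 tape=__##[1]#0   (q4,1)→(q3,_,0)
state=q3 head=4 tape=__##[_]#0   (q3,_)→(q4,#,+1)
state=q4 head=5 tape=__###[#]0   (q4,#)→(q0,0,+1)
state=q0 head=6 tape=__###0[0]
The non-blank tape span at halt is ###00.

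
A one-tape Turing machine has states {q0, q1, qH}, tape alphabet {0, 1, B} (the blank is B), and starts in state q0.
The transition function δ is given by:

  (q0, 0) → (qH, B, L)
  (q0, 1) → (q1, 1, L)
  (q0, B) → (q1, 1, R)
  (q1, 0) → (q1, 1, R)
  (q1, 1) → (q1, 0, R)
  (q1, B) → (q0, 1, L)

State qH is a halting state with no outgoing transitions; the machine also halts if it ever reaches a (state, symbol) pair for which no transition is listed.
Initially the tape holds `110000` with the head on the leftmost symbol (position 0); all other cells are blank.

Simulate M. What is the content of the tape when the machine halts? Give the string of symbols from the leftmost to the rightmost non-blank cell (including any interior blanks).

q0 | BB[1]10000BB   read 1 → write 1, move L, go to q1
q1 | B[B]110000BB   read B → write 1, move L, go to q0
q0 | [B]1110000BB   read B → write 1, move R, go to q1
q1 | 1[1]110000BB   read 1 → write 0, move R, go to q1
q1 | 10[1]10000BB   read 1 → write 0, move R, go to q1
q1 | 100[1]0000BB   read 1 → write 0, move R, go to q1
q1 | 1000[0]000BB   read 0 → write 1, move R, go to q1
q1 | 10001[0]00BB   read 0 → write 1, move R, go to q1
q1 | 100011[0]0BB   read 0 → write 1, move R, go to q1
q1 | 1000111[0]BB   read 0 → write 1, move R, go to q1
q1 | 10001111[B]B   read B → write 1, move L, go to q0
q0 | 1000111[1]1B   read 1 → write 1, move L, go to q1
q1 | 100011[1]11B   read 1 → write 0, move R, go to q1
q1 | 1000110[1]1B   read 1 → write 0, move R, go to q1
q1 | 10001100[1]B   read 1 → write 0, move R, go to q1
q1 | 100011000[B]   read B → write 1, move L, go to q0
q0 | 10001100[0]1   read 0 → write B, move L, go to qH
qH | 1000110[0]B1
The non-blank tape span at halt is 10001100B1.

10001100B1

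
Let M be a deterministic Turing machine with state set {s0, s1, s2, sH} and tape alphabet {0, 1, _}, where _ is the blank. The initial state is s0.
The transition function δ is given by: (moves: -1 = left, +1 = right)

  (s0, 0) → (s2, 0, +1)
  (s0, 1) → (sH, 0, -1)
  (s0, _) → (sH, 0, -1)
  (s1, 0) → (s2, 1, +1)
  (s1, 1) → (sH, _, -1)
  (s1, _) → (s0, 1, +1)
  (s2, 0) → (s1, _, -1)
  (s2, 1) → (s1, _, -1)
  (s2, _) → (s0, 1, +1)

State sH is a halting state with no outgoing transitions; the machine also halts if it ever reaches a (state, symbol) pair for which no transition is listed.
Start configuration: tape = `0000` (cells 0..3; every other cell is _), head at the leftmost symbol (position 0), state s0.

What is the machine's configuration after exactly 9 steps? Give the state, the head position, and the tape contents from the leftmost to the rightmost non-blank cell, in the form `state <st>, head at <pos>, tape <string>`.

s0 | [0]000_   read 0 → write 0, move +1, go to s2
s2 | 0[0]00_   read 0 → write _, move -1, go to s1
s1 | [0]_00_   read 0 → write 1, move +1, go to s2
s2 | 1[_]00_   read _ → write 1, move +1, go to s0
s0 | 11[0]0_   read 0 → write 0, move +1, go to s2
s2 | 110[0]_   read 0 → write _, move -1, go to s1
s1 | 11[0]__   read 0 → write 1, move +1, go to s2
s2 | 111[_]_   read _ → write 1, move +1, go to s0
s0 | 1111[_]   read _ → write 0, move -1, go to sH
sH | 111[1]0
After 9 steps: state sH, head at 3, tape 11110.

state sH, head at 3, tape 11110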